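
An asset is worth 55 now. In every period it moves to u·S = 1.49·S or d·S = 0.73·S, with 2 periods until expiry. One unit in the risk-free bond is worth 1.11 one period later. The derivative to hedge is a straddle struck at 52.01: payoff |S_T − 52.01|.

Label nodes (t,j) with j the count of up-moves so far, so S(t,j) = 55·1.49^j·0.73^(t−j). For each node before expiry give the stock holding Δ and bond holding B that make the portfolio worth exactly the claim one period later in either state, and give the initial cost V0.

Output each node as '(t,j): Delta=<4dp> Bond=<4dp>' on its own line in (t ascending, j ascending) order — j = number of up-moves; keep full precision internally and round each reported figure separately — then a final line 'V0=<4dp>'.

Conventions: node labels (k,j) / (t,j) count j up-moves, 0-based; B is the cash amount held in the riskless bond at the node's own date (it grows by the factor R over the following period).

(0,0): Delta=0.5107 Bond=-6.0913
(1,0): Delta=-0.4879 Bond=33.3332
(1,1): Delta=1.0000 Bond=-46.8559
V0=21.9996

Risk-neutral probability p* = (R−d)/(u−d) = (1.11−0.73)/(1.49−0.73) = 0.5000.
At maturity the claim pays: V(2,0)=22.7005, V(2,1)=7.8135, V(2,2)=70.0955
  t=1,j=0: stock 40.1500 → up 59.8235 (V=7.8135), down 29.3095 (V=22.7005). Price 13.7450; hedge Δ=-0.4879, bond B=33.3332.
  t=1,j=1: stock 81.9500 → up 122.1055 (V=70.0955), down 59.8235 (V=7.8135). Price 35.0941; hedge Δ=1.0000, bond B=-46.8559.
  t=0,j=0: stock 55.0000 → up 81.9500 (V=35.0941), down 40.1500 (V=13.7450). Price 21.9996; hedge Δ=0.5107, bond B=-6.0913.
As a check, the time-0 holding Δ(0,0)·S0 + B(0,0) comes to 21.9996 — exactly V0.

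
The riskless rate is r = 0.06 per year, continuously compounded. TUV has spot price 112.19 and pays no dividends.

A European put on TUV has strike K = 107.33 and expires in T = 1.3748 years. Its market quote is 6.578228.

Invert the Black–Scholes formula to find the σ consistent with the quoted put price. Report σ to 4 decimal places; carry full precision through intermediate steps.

sigma = 0.2464

At σ = 0.2464 the Black–Scholes value reproduces the quote:
σ√T = 0.2464·√1.3748 = 0.288909
d₁ = (ln(S/K) + (r+σ²/2)T) / (σ√T) = (ln(112.19/107.33) + (0.06+0.2464²/2)·1.3748) / 0.288909 = (0.044286 + 0.124222) / 0.288909 = 0.583256
d₂ = d₁ − σ√T = 0.583256 − 0.288909 = 0.294348
e^{−rT} = 0.920822
N(−d₁) = 0.279860,  N(−d₂) = 0.384246
V = K·e^{−rT}·N(−d₂) − S·N(−d₁) = 37.975766 − 31.397538 = 6.578228 (the quoted price), and the Black–Scholes price is strictly increasing in σ, so σ is unique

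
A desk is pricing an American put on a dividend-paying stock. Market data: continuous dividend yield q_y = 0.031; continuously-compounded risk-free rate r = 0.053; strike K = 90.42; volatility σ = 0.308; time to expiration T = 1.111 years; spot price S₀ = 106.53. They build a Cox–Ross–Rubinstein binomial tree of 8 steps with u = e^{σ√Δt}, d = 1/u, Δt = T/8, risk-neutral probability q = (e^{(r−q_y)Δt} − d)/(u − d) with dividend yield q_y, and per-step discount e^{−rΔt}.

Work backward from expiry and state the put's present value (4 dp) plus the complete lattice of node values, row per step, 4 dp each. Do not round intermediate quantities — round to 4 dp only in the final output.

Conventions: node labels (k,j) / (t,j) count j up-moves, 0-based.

Δt=0.13887, u=1.12163, d=0.89156, q=0.48464, disc=e^(-rΔt)=0.99267
k=8 terminal: V=max(K-S,0) → 47.8907 36.9162 23.1099 5.7409 0.0000 0.0000 0.0000 0.0000 0.0000
k=7: j=0 S=47.7020 intr=42.7180 cont=42.2599 V=42.7180[EX]; j=1 S=60.0112 intr=30.4088 cont=30.0035 V=30.4088[EX]; j=2 S=75.4967 intr=14.9233 cont=14.5845 V=14.9233[EX]; j=3 S=94.9782 intr=0.0000 cont=2.9370 V=2.9370[hold]; j=4 S=119.4868 intr=0.0000 cont=0.0000 V=0.0000[hold]; j=5 S=150.3196 intr=0.0000 cont=0.0000 V=0.0000[hold]; j=6 S=189.1087 intr=0.0000 cont=0.0000 V=0.0000[hold]; j=7 S=237.9071 intr=0.0000 cont=0.0000 V=0.0000[hold]
k=6: j=0 S=53.5038 intr=36.9162 cont=36.4830 V=36.9162[EX]; j=1 S=67.3101 intr=23.1099 cont=22.7360 V=23.1099[EX]; j=2 S=84.6791 intr=5.7409 cont=9.0474 V=9.0474[hold]; j=3 S=106.5300 intr=0.0000 cont=1.5025 V=1.5025[hold]; j=4 S=134.0194 intr=0.0000 cont=0.0000 V=0.0000[hold]; j=5 S=168.6023 intr=0.0000 cont=0.0000 V=0.0000[hold]; j=6 S=212.1092 intr=0.0000 cont=0.0000 V=0.0000[hold]
k=5: j=0 S=60.0112 intr=30.4088 cont=30.0035 V=30.4088[EX]; j=1 S=75.4967 intr=14.9233 cont=16.1752 V=16.1752[hold]; j=2 S=94.9782 intr=0.0000 cont=5.3513 V=5.3513[hold]; j=3 S=119.4868 intr=0.0000 cont=0.7687 V=0.7687[hold]; j=4 S=150.3196 intr=0.0000 cont=0.0000 V=0.0000[hold]; j=5 S=189.1087 intr=0.0000 cont=0.0000 V=0.0000[hold]
k=4: j=0 S=67.3101 intr=23.1099 cont=23.3383 V=23.3383[hold]; j=1 S=84.6791 intr=5.7409 cont=10.8494 V=10.8494[hold]; j=2 S=106.5300 intr=0.0000 cont=3.1074 V=3.1074[hold]; j=3 S=134.0194 intr=0.0000 cont=0.3932 V=0.3932[hold]; j=4 S=168.6023 intr=0.0000 cont=0.0000 V=0.0000[hold]
k=3: j=0 S=75.4967 intr=14.9233 cont=17.1589 V=17.1589[hold]; j=1 S=94.9782 intr=0.0000 cont=7.0453 V=7.0453[hold]; j=2 S=119.4868 intr=0.0000 cont=1.7789 V=1.7789[hold]; j=3 S=150.3196 intr=0.0000 cont=0.2012 V=0.2012[hold]
k=2: j=0 S=84.6791 intr=5.7409 cont=12.1676 V=12.1676[hold]; j=1 S=106.5300 intr=0.0000 cont=4.4601 V=4.4601[hold]; j=2 S=134.0194 intr=0.0000 cont=1.0068 V=1.0068[hold]
k=1: j=0 S=94.9782 intr=0.0000 cont=8.3704 V=8.3704[hold]; j=1 S=119.4868 intr=0.0000 cont=2.7661 V=2.7661[hold]
k=0: j=0 S=106.5300 intr=0.0000 cont=5.6129 V=5.6129[hold]

price = 5.6129
tree:
5.6129
8.3704 2.7661
12.1676 4.4601 1.0068
17.1589 7.0453 1.7789 0.2012
23.3383 10.8494 3.1074 0.3932 0.0000
30.4088 16.1752 5.3513 0.7687 0.0000 0.0000
36.9162 23.1099 9.0474 1.5025 0.0000 0.0000 0.0000
42.7180 30.4088 14.9233 2.9370 0.0000 0.0000 0.0000 0.0000
47.8907 36.9162 23.1099 5.7409 0.0000 0.0000 0.0000 0.0000 0.0000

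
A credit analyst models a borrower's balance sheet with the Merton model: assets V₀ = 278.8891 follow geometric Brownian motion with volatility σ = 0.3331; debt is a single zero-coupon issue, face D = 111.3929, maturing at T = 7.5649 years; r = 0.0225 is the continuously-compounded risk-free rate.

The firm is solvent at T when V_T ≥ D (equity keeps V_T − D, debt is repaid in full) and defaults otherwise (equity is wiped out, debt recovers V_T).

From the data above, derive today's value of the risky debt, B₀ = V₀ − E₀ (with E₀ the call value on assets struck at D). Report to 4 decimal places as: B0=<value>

B0=86.0014

Equity is a call on the firm's assets struck at D = 111.3929:
d₁ = [ln(V₀/D) + (r + σ²/2)T] / (σ√T)
   = [ln(278.8891/111.3929) + (0.0225 + 0.5·0.3331²)·7.5649] / (0.3331·√7.5649)
   = [0.917751 + 0.589894] / 0.916170 = 1.645595
d₂ = d₁ − σ√T = 1.645595 − 0.916170 = 0.729424
N(d₁) = 0.950076,  N(d₂) = 0.767129,  e^(−rT) = 0.843487
E₀ = V₀·N(d₁) − D·e^(−rT)·N(d₂)
   = 278.8891·0.950076 − 111.3929·0.843487·0.767129 = 192.887653
B₀ = V₀ − E₀ = 278.8891 − 192.887653 = 86.001447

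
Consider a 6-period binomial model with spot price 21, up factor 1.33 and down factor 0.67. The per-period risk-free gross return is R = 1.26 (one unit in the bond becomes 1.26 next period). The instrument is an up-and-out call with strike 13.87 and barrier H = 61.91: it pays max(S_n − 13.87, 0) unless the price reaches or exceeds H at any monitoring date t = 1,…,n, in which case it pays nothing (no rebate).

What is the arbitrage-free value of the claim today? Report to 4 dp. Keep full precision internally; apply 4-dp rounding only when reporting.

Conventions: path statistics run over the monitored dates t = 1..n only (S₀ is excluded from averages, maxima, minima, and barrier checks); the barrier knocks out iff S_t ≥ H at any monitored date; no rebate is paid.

price = 3.1014

No-arbitrage gives p* = (R−d)/(u−d) = 0.8939: enumerate every path, weight its payoff by its p*-probability, and discount by R^6.
Enumerate all 2^6 = 64 price paths (U = up ×1.33, D = down ×0.67); each path with k up-moves has probability p*^k·(1−p*)^(6−k).
DDDDDD: M=14.0700, payoff=0.0000, prob=0.000001
UDDDDD: M=27.9300, payoff=0.0000, prob=0.000012
DUDDDD: M=18.7131, payoff=0.0000, prob=0.000012
UUDDDD: M=37.1469, payoff=0.0000, prob=0.000101
DDUDDD: M=14.0700, payoff=0.0000, prob=0.000012
UDUDDD: M=27.9300, payoff=0.0000, prob=0.000101
DUUDDD: M=24.8884, payoff=0.0000, prob=0.000101
UUUDDD: M=49.4054, payoff=0.9893, prob=0.000852
DDDUDD: M=14.0700, payoff=0.0000, prob=0.000012
UDDUDD: M=27.9300, payoff=0.0000, prob=0.000101
DUDUDD: M=18.7131, payoff=0.0000, prob=0.000101
UUDUDD: M=37.1469, payoff=0.9893, prob=0.000852
DDUUDD: M=16.6752, payoff=0.0000, prob=0.000101
UDUUDD: M=33.1016, payoff=0.9893, prob=0.000852
DUUUDD: M=33.1016, payoff=0.9893, prob=0.000852
UUUUDD: M=65.7092, payoff=0.0000, prob=0.007184
DDDDUD: M=14.0700, payoff=0.0000, prob=0.000012
UDDDUD: M=27.9300, payoff=0.0000, prob=0.000101
DUDDUD: M=18.7131, payoff=0.0000, prob=0.000101
UUDDUD: M=37.1469, payoff=0.9893, prob=0.000852
DDUDUD: M=14.0700, payoff=0.0000, prob=0.000101
UDUDUD: M=27.9300, payoff=0.9893, prob=0.000852
DUUDUD: M=24.8884, payoff=0.9893, prob=0.000852
UUUDUD: M=49.4054, payoff=15.6268, prob=0.007184
DDDUUD: M=14.0700, payoff=0.0000, prob=0.000101
UDDUUD: M=27.9300, payoff=0.9893, prob=0.000852
DUDUUD: M=22.1781, payoff=0.9893, prob=0.000852
UUDUUD: M=44.0251, payoff=15.6268, prob=0.007184
DDUUUD: M=22.1781, payoff=0.9893, prob=0.000852
UDUUUD: M=44.0251, payoff=15.6268, prob=0.007184
DUUUUD: M=44.0251, payoff=15.6268, prob=0.007184
UUUUUD: M=87.3932, payoff=0.0000, prob=0.060547
DDDDDU: M=14.0700, payoff=0.0000, prob=0.000012
UDDDDU: M=27.9300, payoff=0.0000, prob=0.000101
DUDDDU: M=18.7131, payoff=0.0000, prob=0.000101
UUDDDU: M=37.1469, payoff=0.9893, prob=0.000852
DDUDDU: M=14.0700, payoff=0.0000, prob=0.000101
UDUDDU: M=27.9300, payoff=0.9893, prob=0.000852
DUUDDU: M=24.8884, payoff=0.9893, prob=0.000852
UUUDDU: M=49.4054, payoff=15.6268, prob=0.007184
DDDUDU: M=14.0700, payoff=0.0000, prob=0.000101
UDDUDU: M=27.9300, payoff=0.9893, prob=0.000852
DUDUDU: M=18.7131, payoff=0.9893, prob=0.000852
UUDUDU: M=37.1469, payoff=15.6268, prob=0.007184
DDUUDU: M=16.6752, payoff=0.9893, prob=0.000852
UDUUDU: M=33.1016, payoff=15.6268, prob=0.007184
DUUUDU: M=33.1016, payoff=15.6268, prob=0.007184
UUUUDU: M=65.7092, payoff=0.0000, prob=0.060547
DDDDUU: M=14.0700, payoff=0.0000, prob=0.000101
UDDDUU: M=27.9300, payoff=0.9893, prob=0.000852
DUDDUU: M=18.7131, payoff=0.9893, prob=0.000852
UUDDUU: M=37.1469, payoff=15.6268, prob=0.007184
DDUDUU: M=14.8593, payoff=0.9893, prob=0.000852
UDUDUU: M=29.4968, payoff=15.6268, prob=0.007184
DUUDUU: M=29.4968, payoff=15.6268, prob=0.007184
UUUDUU: M=58.5534, payoff=44.6834, prob=0.060547
DDDUUU: M=14.8593, payoff=0.9893, prob=0.000852
UDDUUU: M=29.4968, payoff=15.6268, prob=0.007184
DUDUUU: M=29.4968, payoff=15.6268, prob=0.007184
UUDUUU: M=58.5534, payoff=44.6834, prob=0.060547
DDUUUU: M=29.4968, payoff=15.6268, prob=0.007184
UDUUUU: M=58.5534, payoff=44.6834, prob=0.060547
DUUUUU: M=58.5534, payoff=44.6834, prob=0.060547
UUUUUU: M=116.2329, payoff=0.0000, prob=0.510327
Price = Σ prob·payoff / R^6 = 12.410291 / 4.001504 = 3.1014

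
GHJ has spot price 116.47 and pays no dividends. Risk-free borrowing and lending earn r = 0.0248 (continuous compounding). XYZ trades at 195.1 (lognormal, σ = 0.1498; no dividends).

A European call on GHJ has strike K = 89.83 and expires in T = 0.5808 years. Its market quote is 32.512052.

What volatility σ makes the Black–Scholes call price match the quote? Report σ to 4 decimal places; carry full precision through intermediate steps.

At σ = 0.4693 the Black–Scholes value reproduces the quote:
σ√T = 0.4693·√0.5808 = 0.357655
d₁ = (ln(S/K) + (r+σ²/2)T) / (σ√T) = (ln(116.47/89.83) + (0.0248+0.4693²/2)·0.5808) / 0.357655 = (0.259715 + 0.078362) / 0.357655 = 0.945261
d₂ = d₁ − σ√T = 0.945261 − 0.357655 = 0.587606
e^{−rT} = 0.985699
N(d₁) = 0.827737,  N(d₂) = 0.721602
V = S·N(d₁) − K·e^{−rT}·N(d₂) = 96.406550 − 63.894499 = 32.512052 (the observed quote) — the price is monotone increasing in volatility, hence this σ is the only solution

sigma = 0.4693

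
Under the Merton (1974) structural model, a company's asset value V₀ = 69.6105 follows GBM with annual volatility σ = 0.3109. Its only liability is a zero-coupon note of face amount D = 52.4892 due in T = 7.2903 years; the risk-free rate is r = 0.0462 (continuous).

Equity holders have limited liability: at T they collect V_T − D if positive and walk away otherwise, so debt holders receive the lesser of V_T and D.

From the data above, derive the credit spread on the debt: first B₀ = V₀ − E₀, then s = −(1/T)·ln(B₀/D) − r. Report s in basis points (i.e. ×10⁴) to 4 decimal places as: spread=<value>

Apply the equity-as-call identities (strike 52.4892, horizon 7.2903 years):
d₁ = [ln(V₀/D) + (r + σ²/2)T] / (σ√T)
   = [ln(69.6105/52.4892) + (0.0462 + 0.5·0.3109²)·7.2903] / (0.3109·√7.2903)
   = [0.282308 + 0.689148] / 0.839447 = 1.157256
d₂ = d₁ − σ√T = 1.157256 − 0.839447 = 0.317809
N(d₁) = 0.876416,  N(d₂) = 0.624685,  e^(−rT) = 0.714043
E₀ = V₀·N(d₁) − D·e^(−rT)·N(d₂)
   = 69.6105·0.876416 − 52.4892·0.714043·0.624685 = 37.594848
B₀ = V₀ − E₀ = 69.6105 − 37.594848 = 32.015652
spread = −(1/T)·ln(B₀/D) − r = −(1/7.2903)·ln(32.015652/52.4892) − 0.0462 = 0.02161374
in basis points: 0.02161374 × 10⁴ = 216.1374 bp

spread=216.1374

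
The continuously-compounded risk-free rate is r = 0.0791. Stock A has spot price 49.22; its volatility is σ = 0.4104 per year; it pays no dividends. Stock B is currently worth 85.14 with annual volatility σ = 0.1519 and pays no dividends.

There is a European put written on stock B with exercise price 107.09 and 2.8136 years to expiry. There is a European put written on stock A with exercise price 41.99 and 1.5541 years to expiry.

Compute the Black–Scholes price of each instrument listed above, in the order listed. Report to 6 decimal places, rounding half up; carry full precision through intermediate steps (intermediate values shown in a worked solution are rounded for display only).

price(stock B put K=107.09) = 8.954749
price(stock A put K=41.99) = 3.925511

[stock B put K=107.09]
σ√T = 0.1519·√2.8136 = 0.254794
d₁ = (ln(S/K) + (r+σ²/2)T) / (σ√T) = (ln(85.14/107.09) + (0.0791+0.1519²/2)·2.8136) / 0.254794 = (-0.229373 + 0.255016) / 0.254794 = 0.100642
d₂ = d₁ − σ√T = 0.100642 − 0.254794 = -0.154151
e^{−rT} = 0.800470
N(−d₁) = 0.459917,  N(−d₂) = 0.561255
price = K·e^{−rT}·N(−d₂) − S·N(−d₁) = 48.112095 − 39.157347 = 8.954749
[stock A put K=41.99]
σ√T = 0.4104·√1.5541 = 0.511619
d₁ = (ln(S/K) + (r+σ²/2)T) / (σ√T) = (ln(49.22/41.99) + (0.0791+0.4104²/2)·1.5541) / 0.511619 = (0.158869 + 0.253806) / 0.511619 = 0.806606
d₂ = d₁ − σ√T = 0.806606 − 0.511619 = 0.294987
e^{−rT} = 0.884326
N(−d₁) = 0.209947,  N(−d₂) = 0.384002
price = K·e^{−rT}·N(−d₂) − S·N(−d₁) = 14.259094 − 10.333584 = 3.925511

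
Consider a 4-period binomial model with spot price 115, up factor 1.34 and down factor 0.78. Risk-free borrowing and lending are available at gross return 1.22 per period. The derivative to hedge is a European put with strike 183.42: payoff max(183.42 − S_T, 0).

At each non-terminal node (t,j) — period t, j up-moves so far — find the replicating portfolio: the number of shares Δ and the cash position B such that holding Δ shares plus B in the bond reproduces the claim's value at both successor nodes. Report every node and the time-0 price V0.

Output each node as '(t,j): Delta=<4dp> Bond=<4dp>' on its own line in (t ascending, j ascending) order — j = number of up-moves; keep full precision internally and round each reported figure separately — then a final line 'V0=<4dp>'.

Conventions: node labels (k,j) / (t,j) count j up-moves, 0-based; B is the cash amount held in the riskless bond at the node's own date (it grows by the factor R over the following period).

Under the risk-neutral measure, an up-move has probability p* = (R−d)/(u−d) = 0.7857 and values discount at R = 1.22.
At maturity the claim pays: V(4,0)=140.8527, V(4,1)=110.2915, V(4,2)=57.7891, V(4,3)=0.0000, V(4,4)=0.0000
Node (3,0) S=54.5735: V=(p*·110.2915+(1−p*)·140.8527)/1.22=95.7708; Δ=(110.2915−140.8527)/(73.1285−42.5673)=-1.0000; B=V−Δ·S=150.3443
Node (3,1) S=93.7544: V=(p*·57.7891+(1−p*)·110.2915)/1.22=56.5898; Δ=(57.7891−110.2915)/(125.6309−73.1285)=-1.0000; B=V−Δ·S=150.3443
Node (3,2) S=161.0653: V=(p*·0.0000+(1−p*)·57.7891)/1.22=10.1503; Δ=(0.0000−57.7891)/(215.8275−125.6309)=-0.6407; B=V−Δ·S=113.3450
Node (3,3) S=276.7020: V=(p*·0.0000+(1−p*)·0.0000)/1.22=0.0000; Δ=(0.0000−0.0000)/(370.7806−215.8275)=0.0000; B=V−Δ·S=0.0000
Node (2,0) S=69.9660: V=(p*·56.5898+(1−p*)·95.7708)/1.22=53.2670; Δ=(56.5898−95.7708)/(93.7544−54.5735)=-1.0000; B=V−Δ·S=123.2330
Node (2,1) S=120.1980: V=(p*·10.1503+(1−p*)·56.5898)/1.22=16.4767; Δ=(10.1503−56.5898)/(161.0653−93.7544)=-0.6899; B=V−Δ·S=99.4045
Node (2,2) S=206.4940: V=(p*·0.0000+(1−p*)·10.1503)/1.22=1.7828; Δ=(0.0000−10.1503)/(276.7020−161.0653)=-0.0878; B=V−Δ·S=19.9084
Node (1,0) S=89.7000: V=(p*·16.4767+(1−p*)·53.2670)/1.22=19.9675; Δ=(16.4767−53.2670)/(120.1980−69.9660)=-0.7324; B=V−Δ·S=85.6644
Node (1,1) S=154.1000: V=(p*·1.7828+(1−p*)·16.4767)/1.22=4.0422; Δ=(1.7828−16.4767)/(206.4940−120.1980)=-0.1703; B=V−Δ·S=30.2814
Node (0,0) S=115.0000: V=(p*·4.0422+(1−p*)·19.9675)/1.22=6.1105; Δ=(4.0422−19.9675)/(154.1000−89.7000)=-0.2473; B=V−Δ·S=34.5485
Check: Δ(0,0)·S0 + B(0,0) = 6.1105 = V0.

(0,0): Delta=-0.2473 Bond=34.5485
(1,0): Delta=-0.7324 Bond=85.6644
(1,1): Delta=-0.1703 Bond=30.2814
(2,0): Delta=-1.0000 Bond=123.2330
(2,1): Delta=-0.6899 Bond=99.4045
(2,2): Delta=-0.0878 Bond=19.9084
(3,0): Delta=-1.0000 Bond=150.3443
(3,1): Delta=-1.0000 Bond=150.3443
(3,2): Delta=-0.6407 Bond=113.3450
(3,3): Delta=0.0000 Bond=0.0000
V0=6.1105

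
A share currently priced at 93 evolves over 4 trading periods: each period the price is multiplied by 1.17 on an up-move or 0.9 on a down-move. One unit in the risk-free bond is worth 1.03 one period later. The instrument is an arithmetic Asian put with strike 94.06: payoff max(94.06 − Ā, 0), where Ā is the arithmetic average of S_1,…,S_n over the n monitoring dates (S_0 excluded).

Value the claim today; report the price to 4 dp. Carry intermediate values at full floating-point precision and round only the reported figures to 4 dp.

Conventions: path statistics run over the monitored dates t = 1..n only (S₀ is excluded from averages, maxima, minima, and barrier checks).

No-arbitrage gives p* = (R−d)/(u−d) = 0.4815: enumerate every path, weight its payoff by its p*-probability, and discount by R^4.
Enumerate all 2^4 = 16 price paths (U = up ×1.17, D = down ×0.9); each path with k up-moves has probability p*^k·(1−p*)^(4−k).
DDDD: Ā=71.9611, payoff=22.0989, prob=0.072286
UDDD: Ā=93.5494, payoff=0.5106, prob=0.067123
DUDD: Ā=87.2719, payoff=6.7881, prob=0.067123
UUDD: Ā=113.4535, payoff=0.0000, prob=0.062329
DDUD: Ā=81.6221, payoff=12.4379, prob=0.067123
UDUD: Ā=106.1088, payoff=0.0000, prob=0.062329
DUUD: Ā=99.8313, payoff=0.0000, prob=0.062329
UUUD: Ā=129.7807, payoff=0.0000, prob=0.057877
DDDU: Ā=76.5374, payoff=17.5226, prob=0.067123
UDDU: Ā=99.4986, payoff=0.0000, prob=0.062329
DUDU: Ā=93.2211, payoff=0.8389, prob=0.062329
UUDU: Ā=121.1874, payoff=0.0000, prob=0.057877
DDUU: Ā=87.5713, payoff=6.4887, prob=0.062329
UDUU: Ā=113.8427, payoff=0.0000, prob=0.057877
DUUU: Ā=107.5652, payoff=0.0000, prob=0.057877
UUUU: Ā=139.8348, payoff=0.0000, prob=0.053743
Price = Σ prob·payoff / R^4 = 4.555126 / 1.125509 = 4.0472

price = 4.0472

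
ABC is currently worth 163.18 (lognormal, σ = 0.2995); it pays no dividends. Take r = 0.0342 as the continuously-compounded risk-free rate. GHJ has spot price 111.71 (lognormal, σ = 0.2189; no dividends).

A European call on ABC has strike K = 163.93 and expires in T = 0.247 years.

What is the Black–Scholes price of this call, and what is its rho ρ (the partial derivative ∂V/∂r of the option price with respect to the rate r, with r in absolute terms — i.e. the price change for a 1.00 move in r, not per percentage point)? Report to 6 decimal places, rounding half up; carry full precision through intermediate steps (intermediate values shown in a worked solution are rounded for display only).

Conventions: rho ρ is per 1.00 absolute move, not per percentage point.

σ√T = 0.2995·√0.247 = 0.148849
d₁ = (ln(S/K) + (r+σ²/2)T) / (σ√T) = (ln(163.18/163.93) + (0.0342+0.2995²/2)·0.247) / 0.148849 = (-0.004586 + 0.019525) / 0.148849 = 0.100369
d₂ = d₁ − σ√T = 0.100369 − 0.148849 = -0.048480
e^{−rT} = 0.991588
N(d₁) = 0.539974,  N(d₂) = 0.480667
Call price V = S·N(d₁) − K·e^{−rT}·N(d₂) = 88.112989 − 78.132896 = 9.980093
ρ = K·T·e^{−rT}·N(d₂) = 19.298825

price = 9.980093
ρ = 19.298825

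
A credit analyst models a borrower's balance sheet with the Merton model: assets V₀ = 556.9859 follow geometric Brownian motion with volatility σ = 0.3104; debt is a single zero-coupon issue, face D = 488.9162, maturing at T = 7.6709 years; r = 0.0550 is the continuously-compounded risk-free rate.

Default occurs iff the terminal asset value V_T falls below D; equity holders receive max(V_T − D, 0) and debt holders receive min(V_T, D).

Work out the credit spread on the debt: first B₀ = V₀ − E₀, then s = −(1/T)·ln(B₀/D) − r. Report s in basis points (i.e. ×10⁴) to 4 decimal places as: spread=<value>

Equity is a call on the firm's assets struck at D = 488.9162:
d₁ = [ln(V₀/D) + (r + σ²/2)T] / (σ√T)
   = [ln(556.9859/488.9162) + (0.0550 + 0.5·0.3104²)·7.6709] / (0.3104·√7.6709)
   = [0.130349 + 0.791438] / 0.859696 = 1.072224
d₂ = d₁ − σ√T = 1.072224 − 0.859696 = 0.212528
N(d₁) = 0.858190,  N(d₂) = 0.584153,  e^(−rT) = 0.655800
E₀ = V₀·N(d₁) − D·e^(−rT)·N(d₂)
   = 556.9859·0.858190 − 488.9162·0.655800·0.584153 = 290.702374
B₀ = V₀ − E₀ = 556.9859 − 290.702374 = 266.283526
spread = −(1/T)·ln(B₀/D) − r = −(1/7.6709)·ln(266.283526/488.9162) − 0.0550 = 0.02421228
in basis points: 0.02421228 × 10⁴ = 242.1228 bp

spread=242.1228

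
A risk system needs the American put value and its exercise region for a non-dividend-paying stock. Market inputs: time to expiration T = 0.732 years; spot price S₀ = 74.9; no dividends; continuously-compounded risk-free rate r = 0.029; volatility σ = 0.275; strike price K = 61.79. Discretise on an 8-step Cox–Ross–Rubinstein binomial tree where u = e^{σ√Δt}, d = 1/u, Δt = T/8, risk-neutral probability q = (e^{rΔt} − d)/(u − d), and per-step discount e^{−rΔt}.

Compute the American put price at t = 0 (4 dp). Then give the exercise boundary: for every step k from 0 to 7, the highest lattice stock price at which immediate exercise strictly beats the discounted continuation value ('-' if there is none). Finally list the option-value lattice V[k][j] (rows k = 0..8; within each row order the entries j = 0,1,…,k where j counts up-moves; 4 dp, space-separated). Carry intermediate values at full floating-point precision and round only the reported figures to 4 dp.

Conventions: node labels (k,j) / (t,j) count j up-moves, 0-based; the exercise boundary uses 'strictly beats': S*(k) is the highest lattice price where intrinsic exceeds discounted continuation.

price = 1.5412
boundary = - - - - - 49.4138 45.4697 49.4138
tree:
1.5412
2.4802 0.5922
3.8993 1.0468 0.1318
5.9569 1.8224 0.2618 0.0000
8.7811 3.1095 0.5199 0.0000 0.0000
12.3762 5.1631 1.0326 0.0000 0.0000 0.0000
16.3203 8.2429 2.0508 0.0000 0.0000 0.0000 0.0000
19.9496 12.3762 4.0732 0.0000 0.0000 0.0000 0.0000 0.0000
23.2893 16.3203 8.0899 0.0000 0.0000 0.0000 0.0000 0.0000 0.0000

params: Δt=0.09150 u=1.08674 d=0.92018 q=0.49517 e^(-rΔt)=0.99735
t_8 payoffs: 23.2893 16.3203 8.0899 0.0000 0.0000 0.0000 0.0000 0.0000 0.0000
t_7: node(7,0) S=41.8404 payoff=19.9496 vs cont=19.7859 → 19.9496 [stop]  node(7,1) S=49.4138 payoff=12.3762 vs cont=12.2124 → 12.3762 [stop]  node(7,2) S=58.3582 payoff=3.4318 vs cont=4.0732 → 4.0732 [wait]  node(7,3) S=68.9216 payoff=0.0000 vs cont=0.0000 → 0.0000 [wait]  node(7,4) S=81.3970 payoff=0.0000 vs cont=0.0000 → 0.0000 [wait]  node(7,5) S=96.1306 payoff=0.0000 vs cont=0.0000 → 0.0000 [wait]  node(7,6) S=113.5311 payoff=0.0000 vs cont=0.0000 → 0.0000 [wait]  node(7,7) S=134.0813 payoff=0.0000 vs cont=0.0000 → 0.0000 [wait]  ⇒ S*(7)=49.4138
t_6: node(6,0) S=45.4697 payoff=16.3203 vs cont=16.1566 → 16.3203 [stop]  node(6,1) S=53.7001 payoff=8.0899 vs cont=8.2429 → 8.2429 [wait]  node(6,2) S=63.4203 payoff=0.0000 vs cont=2.0508 → 2.0508 [wait]  node(6,3) S=74.9000 payoff=0.0000 vs cont=0.0000 → 0.0000 [wait]  node(6,4) S=88.4576 payoff=0.0000 vs cont=0.0000 → 0.0000 [wait]  node(6,5) S=104.4692 payoff=0.0000 vs cont=0.0000 → 0.0000 [wait]  node(6,6) S=123.3791 payoff=0.0000 vs cont=0.0000 → 0.0000 [wait]  ⇒ S*(6)=45.4697
t_5: node(5,0) S=49.4138 payoff=12.3762 vs cont=12.2880 → 12.3762 [stop]  node(5,1) S=58.3582 payoff=3.4318 vs cont=5.1631 → 5.1631 [wait]  node(5,2) S=68.9216 payoff=0.0000 vs cont=1.0326 → 1.0326 [wait]  node(5,3) S=81.3970 payoff=0.0000 vs cont=0.0000 → 0.0000 [wait]  node(5,4) S=96.1306 payoff=0.0000 vs cont=0.0000 → 0.0000 [wait]  node(5,5) S=113.5311 payoff=0.0000 vs cont=0.0000 → 0.0000 [wait]  ⇒ S*(5)=49.4138
t_4: node(4,0) S=53.7001 payoff=8.0899 vs cont=8.7811 → 8.7811 [wait]  node(4,1) S=63.4203 payoff=0.0000 vs cont=3.1095 → 3.1095 [wait]  node(4,2) S=74.9000 payoff=0.0000 vs cont=0.5199 → 0.5199 [wait]  node(4,3) S=88.4576 payoff=0.0000 vs cont=0.0000 → 0.0000 [wait]  node(4,4) S=104.4692 payoff=0.0000 vs cont=0.0000 → 0.0000 [wait]  ⇒ S*(4)=-
t_3: node(3,0) S=58.3582 payoff=3.4318 vs cont=5.9569 → 5.9569 [wait]  node(3,1) S=68.9216 payoff=0.0000 vs cont=1.8224 → 1.8224 [wait]  node(3,2) S=81.3970 payoff=0.0000 vs cont=0.2618 → 0.2618 [wait]  node(3,3) S=96.1306 payoff=0.0000 vs cont=0.0000 → 0.0000 [wait]  ⇒ S*(3)=-
t_2: node(2,0) S=63.4203 payoff=0.0000 vs cont=3.8993 → 3.8993 [wait]  node(2,1) S=74.9000 payoff=0.0000 vs cont=1.0468 → 1.0468 [wait]  node(2,2) S=88.4576 payoff=0.0000 vs cont=0.1318 → 0.1318 [wait]  ⇒ S*(2)=-
t_1: node(1,0) S=68.9216 payoff=0.0000 vs cont=2.4802 → 2.4802 [wait]  node(1,1) S=81.3970 payoff=0.0000 vs cont=0.5922 → 0.5922 [wait]  ⇒ S*(1)=-
t_0: node(0,0) S=74.9000 payoff=0.0000 vs cont=1.5412 → 1.5412 [wait]  ⇒ S*(0)=-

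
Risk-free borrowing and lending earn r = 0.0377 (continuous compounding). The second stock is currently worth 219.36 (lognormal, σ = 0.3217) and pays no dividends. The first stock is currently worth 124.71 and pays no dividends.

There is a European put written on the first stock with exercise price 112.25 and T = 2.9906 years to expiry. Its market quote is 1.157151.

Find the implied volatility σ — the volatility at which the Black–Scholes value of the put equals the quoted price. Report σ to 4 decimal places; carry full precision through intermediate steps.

At σ = 0.1056 the Black–Scholes value reproduces the quote:
σ√T = 0.1056·√2.9906 = 0.182618
d₁ = (ln(S/K) + (r+σ²/2)T) / (σ√T) = (ln(124.71/112.25) + (0.0377+0.1056²/2)·2.9906) / 0.182618 = (0.105263 + 0.129420) / 0.182618 = 1.285104
d₂ = d₁ − σ√T = 1.285104 − 0.182618 = 1.102486
e^{−rT} = 0.893378
N(−d₁) = 0.099378,  N(−d₂) = 0.135125
V = K·e^{−rT}·N(−d₂) − S·N(−d₁) = 13.550589 − 12.393437 = 1.157151 (matching the quote); vega is positive throughout, so no other σ reproduces this price

sigma = 0.1056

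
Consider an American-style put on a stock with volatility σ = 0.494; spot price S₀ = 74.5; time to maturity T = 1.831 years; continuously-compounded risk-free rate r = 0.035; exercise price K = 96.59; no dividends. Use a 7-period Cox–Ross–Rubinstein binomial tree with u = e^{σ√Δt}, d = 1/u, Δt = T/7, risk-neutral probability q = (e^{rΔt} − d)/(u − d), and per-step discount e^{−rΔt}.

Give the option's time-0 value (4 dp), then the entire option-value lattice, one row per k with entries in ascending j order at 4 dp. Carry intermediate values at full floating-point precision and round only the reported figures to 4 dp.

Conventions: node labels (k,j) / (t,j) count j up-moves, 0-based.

price = 31.5091
tree:
31.5091
41.0642 20.7089
51.6425 29.2325 10.9252
61.6775 39.7676 17.2133 3.6195
69.4721 51.6425 26.3578 6.6157 0.1064
75.5265 61.6775 38.7230 12.0900 0.1970 0.0000
80.2292 69.4721 51.6425 22.0900 0.3650 0.0000 0.0000
83.8819 75.5265 61.6775 38.7230 0.6761 0.0000 0.0000 0.0000

Δt=0.26157  u=1.28743  d=0.77674  q=0.45518  discount=0.99089
step 7 (expiry): payoffs max(K−S,0) = 83.8819 75.5265 61.6775 38.7230 0.6761 0.0000 0.0000 0.0000
k=6: (k=6,j=0): S=16.3608, K−S=80.2292, hold=79.3489 ⇒ V=80.2292 exercise | (k=6,j=1): S=27.1179, K−S=69.4721, hold=68.5919 ⇒ V=69.4721 exercise | (k=6,j=2): S=44.9475, K−S=51.6425, hold=50.7622 ⇒ V=51.6425 exercise | (k=6,j=3): S=74.5000, K−S=22.0900, hold=21.2098 ⇒ V=22.0900 exercise | (k=6,j=4): S=123.4829, K−S=0.0000, hold=0.3650 ⇒ V=0.3650 continue | (k=6,j=5): S=204.6714, K−S=0.0000, hold=0.0000 ⇒ V=0.0000 continue | (k=6,j=6): S=339.2404, K−S=0.0000, hold=0.0000 ⇒ V=0.0000 continue
k=5: (k=5,j=0): S=21.0635, K−S=75.5265, hold=74.6463 ⇒ V=75.5265 exercise | (k=5,j=1): S=34.9125, K−S=61.6775, hold=60.7973 ⇒ V=61.6775 exercise | (k=5,j=2): S=57.8670, K−S=38.7230, hold=37.8427 ⇒ V=38.7230 exercise | (k=5,j=3): S=95.9139, K−S=0.6761, hold=12.0900 ⇒ V=12.0900 continue | (k=5,j=4): S=158.9761, K−S=0.0000, hold=0.1970 ⇒ V=0.1970 continue | (k=5,j=5): S=263.5010, K−S=0.0000, hold=0.0000 ⇒ V=0.0000 continue
k=4: (k=4,j=0): S=27.1179, K−S=69.4721, hold=68.5919 ⇒ V=69.4721 exercise | (k=4,j=1): S=44.9475, K−S=51.6425, hold=50.7622 ⇒ V=51.6425 exercise | (k=4,j=2): S=74.5000, K−S=22.0900, hold=26.3578 ⇒ V=26.3578 continue | (k=4,j=3): S=123.4829, K−S=0.0000, hold=6.6157 ⇒ V=6.6157 continue | (k=4,j=4): S=204.6714, K−S=0.0000, hold=0.1064 ⇒ V=0.1064 continue
k=3: (k=3,j=0): S=34.9125, K−S=61.6775, hold=60.7973 ⇒ V=61.6775 exercise | (k=3,j=1): S=57.8670, K−S=38.7230, hold=39.7676 ⇒ V=39.7676 continue | (k=3,j=2): S=95.9139, K−S=0.6761, hold=17.2133 ⇒ V=17.2133 continue | (k=3,j=3): S=158.9761, K−S=0.0000, hold=3.6195 ⇒ V=3.6195 continue
k=2: (k=2,j=0): S=44.9475, K−S=51.6425, hold=51.2334 ⇒ V=51.6425 exercise | (k=2,j=1): S=74.5000, K−S=22.0900, hold=29.2325 ⇒ V=29.2325 continue | (k=2,j=2): S=123.4829, K−S=0.0000, hold=10.9252 ⇒ V=10.9252 continue
k=1: (k=1,j=0): S=57.8670, K−S=38.7230, hold=41.0642 ⇒ V=41.0642 continue | (k=1,j=1): S=95.9139, K−S=0.6761, hold=20.7089 ⇒ V=20.7089 continue
k=0: (k=0,j=0): S=74.5000, K−S=22.0900, hold=31.5091 ⇒ V=31.5091 continue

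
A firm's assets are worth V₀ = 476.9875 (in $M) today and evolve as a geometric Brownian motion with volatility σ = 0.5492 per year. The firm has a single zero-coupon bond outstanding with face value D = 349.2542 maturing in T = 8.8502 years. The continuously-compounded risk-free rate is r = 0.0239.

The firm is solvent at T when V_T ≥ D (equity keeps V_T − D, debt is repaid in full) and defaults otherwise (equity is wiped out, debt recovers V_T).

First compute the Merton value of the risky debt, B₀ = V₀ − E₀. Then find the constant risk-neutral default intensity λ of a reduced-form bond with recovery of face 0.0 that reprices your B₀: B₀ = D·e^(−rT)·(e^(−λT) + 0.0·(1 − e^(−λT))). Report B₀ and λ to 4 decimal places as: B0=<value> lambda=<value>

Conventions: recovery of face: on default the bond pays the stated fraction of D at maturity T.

Equity is a call on the firm's assets struck at D = 349.2542:
d₁ = [ln(V₀/D) + (r + σ²/2)T] / (σ√T)
   = [ln(476.9875/349.2542) + (0.0239 + 0.5·0.5492²)·8.8502] / (0.5492·√8.8502)
   = [0.311690 + 1.546221] / 1.633831 = 1.137151
d₂ = d₁ − σ√T = 1.137151 − 1.633831 = -0.496680
N(d₁) = 0.872262,  N(d₂) = 0.309707,  e^(−rT) = 0.809353
E₀ = V₀·N(d₁) − D·e^(−rT)·N(d₂)
   = 476.9875·0.872262 − 349.2542·0.809353·0.309707 = 328.513257
B₀ = V₀ − E₀ = 476.9875 − 328.513257 = 148.474243
e^(−λT) = (B₀·e^(rT)/D − 0)/(1 − 0) = (148.4742·1.235554/349.2542 − 0)/1 = 0.52525625
λ = −ln(0.52525625)/8.8502 = 0.072752

B0=148.4742 lambda=0.0728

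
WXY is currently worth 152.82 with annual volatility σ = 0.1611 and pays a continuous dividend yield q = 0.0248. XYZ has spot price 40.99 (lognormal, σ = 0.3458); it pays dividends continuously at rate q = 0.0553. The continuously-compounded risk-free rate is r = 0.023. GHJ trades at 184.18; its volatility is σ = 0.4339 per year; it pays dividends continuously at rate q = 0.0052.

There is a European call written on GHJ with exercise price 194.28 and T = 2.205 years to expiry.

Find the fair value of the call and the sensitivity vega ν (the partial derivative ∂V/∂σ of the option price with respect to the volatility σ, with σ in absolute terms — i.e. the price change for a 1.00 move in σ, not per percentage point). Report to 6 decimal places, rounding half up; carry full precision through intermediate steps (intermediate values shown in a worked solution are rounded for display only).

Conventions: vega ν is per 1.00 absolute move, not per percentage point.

σ√T = 0.4339·√2.205 = 0.644309
d₁ = (ln(S/K) + (r−q+σ²/2)T) / (σ√T) = (ln(184.18/194.28) + (0.023−0.0052+0.4339²/2)·2.205) / 0.644309 = (-0.053387 + 0.246816) / 0.644309 = 0.300212
d₂ = d₁ − σ√T = 0.300212 − 0.644309 = -0.344097
e^{−rT} = 0.950550
e^{−qT} = 0.988599
N(d₁) = 0.617992,  N(d₂) = 0.365387
Call price V = S·e^{−qT}·N(d₁) − K·e^{−rT}·N(d₂) = 112.524162 − 67.476965 = 45.047197
φ(d₁) = (1/√(2π))·e^{−d₁²/2} = 0.381364
ν = S·e^{−qT}·φ(d₁)·√T = 103.111328

price = 45.047197
ν = 103.111328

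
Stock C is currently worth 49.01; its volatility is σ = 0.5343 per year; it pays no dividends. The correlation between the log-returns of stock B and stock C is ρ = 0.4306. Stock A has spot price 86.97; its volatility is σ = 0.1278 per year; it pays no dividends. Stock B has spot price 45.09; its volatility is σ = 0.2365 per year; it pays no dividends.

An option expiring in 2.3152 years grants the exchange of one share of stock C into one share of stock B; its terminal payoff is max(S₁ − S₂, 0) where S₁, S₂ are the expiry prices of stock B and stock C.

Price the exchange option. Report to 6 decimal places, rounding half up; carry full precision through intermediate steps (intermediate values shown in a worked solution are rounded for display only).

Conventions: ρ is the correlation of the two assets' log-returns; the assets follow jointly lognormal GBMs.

exchange price = 11.593904

σ_eff = √(σ₁² + σ₂² − 2ρσ₁σ₂) = √(0.2365² + 0.5343² − 2·0.4306·0.2365·0.5343) = 0.482272
d₁ = (ln(S₁/S₂) + (q₂ − q₁ + σ_eff²/2)T) / (σ_eff√T) = (ln(45.09/49.01) + (0.0 − 0.0 + 0.116293)·2.3152) / 0.733814 = 0.253303
d₂ = d₁ − σ_eff√T = 0.253303 − 0.733814 = -0.480510
N(d₁) = 0.599983,  N(d₂) = 0.315432
V = S₁·e^{−q₁T}·N(d₁) − S₂·e^{−q₂T}·N(d₂) = 27.053238 − 15.459334 = 11.593904
Key observation: the rate r is irrelevant here: denominating values in stock C turns the exchange into a ratio option on S₁/S₂, and discounting at r drops out.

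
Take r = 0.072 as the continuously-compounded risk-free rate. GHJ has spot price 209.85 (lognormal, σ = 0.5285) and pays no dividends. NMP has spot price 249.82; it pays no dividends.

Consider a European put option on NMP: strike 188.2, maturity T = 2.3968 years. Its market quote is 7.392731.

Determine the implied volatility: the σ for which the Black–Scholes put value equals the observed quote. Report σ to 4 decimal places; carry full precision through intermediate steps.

sigma = 0.2939

At σ = 0.2939 the Black–Scholes value reproduces the quote:
σ√T = 0.2939·√2.3968 = 0.455004
d₁ = (ln(S/K) + (r+σ²/2)T) / (σ√T) = (ln(249.82/188.2) + (0.072+0.2939²/2)·2.3968) / 0.455004 = (0.283235 + 0.276084) / 0.455004 = 1.229262
d₂ = d₁ − σ√T = 1.229262 − 0.455004 = 0.774258
e^{−rT} = 0.841500
N(−d₁) = 0.109487,  N(−d₂) = 0.219389
V = K·e^{−rT}·N(−d₂) − S·N(−d₁) = 34.744721 − 27.351991 = 7.392731 (matching the quote); vega is positive throughout, so no other σ reproduces this price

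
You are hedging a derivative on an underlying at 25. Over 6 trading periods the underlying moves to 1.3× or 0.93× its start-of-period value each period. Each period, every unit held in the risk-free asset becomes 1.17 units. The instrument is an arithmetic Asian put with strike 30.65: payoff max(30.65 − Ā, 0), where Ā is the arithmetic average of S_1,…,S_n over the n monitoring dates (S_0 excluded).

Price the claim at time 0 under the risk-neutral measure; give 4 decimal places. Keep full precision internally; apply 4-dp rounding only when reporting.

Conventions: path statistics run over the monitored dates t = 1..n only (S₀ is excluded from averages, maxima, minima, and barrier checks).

price = 0.1670

Risk-neutral up-probability p* = (R−d)/(u−d) = (1.17−0.93)/(1.3−0.93) = 0.6486; the claim prices as the p*-weighted sum of path payoffs discounted by R^6.
Enumerate all 2^6 = 64 price paths (U = up ×1.3, D = down ×0.93); each path with k up-moves has probability p*^k·(1−p*)^(6−k).
DDDDDD: Ā=19.5416, payoff=11.1084, prob=0.001881
UDDDDD: Ā=27.3162, payoff=3.3338, prob=0.003473
DUDDDD: Ā=25.7746, payoff=4.8754, prob=0.003473
UUDDDD: Ā=36.0290, payoff=0.0000, prob=0.006412
DDUDDD: Ā=24.3408, payoff=6.3092, prob=0.003473
UDUDDD: Ā=34.0248, payoff=0.0000, prob=0.006412
DUUDDD: Ā=32.4831, payoff=0.0000, prob=0.006412
UUUDDD: Ā=45.4065, payoff=0.0000, prob=0.011837
DDDUDD: Ā=23.0074, payoff=7.6426, prob=0.003473
UDDUDD: Ā=32.1609, payoff=0.0000, prob=0.006412
DUDUDD: Ā=30.6193, payoff=0.0307, prob=0.006412
UUDUDD: Ā=42.8011, payoff=0.0000, prob=0.011837
DDUUDD: Ā=29.1855, payoff=1.4645, prob=0.006412
UDUUDD: Ā=40.7969, payoff=0.0000, prob=0.011837
DUUUDD: Ā=39.2553, payoff=0.0000, prob=0.011837
UUUUDD: Ā=54.8730, payoff=0.0000, prob=0.021854
DDDDUD: Ā=21.7674, payoff=8.8826, prob=0.003473
UDDDUD: Ā=30.4275, payoff=0.2225, prob=0.006412
DUDDUD: Ā=28.8859, payoff=1.7641, prob=0.006412
UUDDUD: Ā=40.3781, payoff=0.0000, prob=0.011837
DDUDUD: Ā=27.4521, payoff=3.1979, prob=0.006412
UDUDUD: Ā=38.3739, payoff=0.0000, prob=0.011837
DUUDUD: Ā=36.8322, payoff=0.0000, prob=0.011837
UUUDUD: Ā=51.4859, payoff=0.0000, prob=0.021854
DDDUUD: Ā=26.1187, payoff=4.5313, prob=0.006412
UDDUUD: Ā=36.5100, payoff=0.0000, prob=0.011837
DUDUUD: Ā=34.9684, payoff=0.0000, prob=0.011837
UUDUUD: Ā=48.8805, payoff=0.0000, prob=0.021854
DDUUUD: Ā=33.5346, payoff=0.0000, prob=0.011837
UDUUUD: Ā=46.8763, payoff=0.0000, prob=0.021854
DUUUUD: Ā=45.3347, payoff=0.0000, prob=0.021854
UUUUUD: Ā=63.3711, payoff=0.0000, prob=0.040345
DDDDDU: Ā=20.6141, payoff=10.0359, prob=0.003473
UDDDDU: Ā=28.8155, payoff=1.8345, prob=0.006412
DUDDDU: Ā=27.2738, payoff=3.3762, prob=0.006412
UUDDDU: Ā=38.1247, payoff=0.0000, prob=0.011837
DDUDDU: Ā=25.8400, payoff=4.8100, prob=0.006412
UDUDDU: Ā=36.1205, payoff=0.0000, prob=0.011837
DUUDDU: Ā=34.5788, payoff=0.0000, prob=0.011837
UUUDDU: Ā=48.3360, payoff=0.0000, prob=0.021854
DDDUDU: Ā=24.5067, payoff=6.1433, prob=0.006412
UDDUDU: Ā=34.2566, payoff=0.0000, prob=0.011837
DUDUDU: Ā=32.7149, payoff=0.0000, prob=0.011837
UUDUDU: Ā=45.7306, payoff=0.0000, prob=0.021854
DDUUDU: Ā=31.2812, payoff=0.0000, prob=0.011837
UDUUDU: Ā=43.7264, payoff=0.0000, prob=0.021854
DUUUDU: Ā=42.1847, payoff=0.0000, prob=0.021854
UUUUDU: Ā=58.9679, payoff=0.0000, prob=0.040345
DDDDUU: Ā=23.2666, payoff=7.3834, prob=0.006412
UDDDUU: Ā=32.5232, payoff=0.0000, prob=0.011837
DUDDUU: Ā=30.9815, payoff=0.0000, prob=0.011837
UUDDUU: Ā=43.3075, payoff=0.0000, prob=0.021854
DDUDUU: Ā=29.5478, payoff=1.1022, prob=0.011837
UDUDUU: Ā=41.3034, payoff=0.0000, prob=0.021854
DUUDUU: Ā=39.7617, payoff=0.0000, prob=0.021854
UUUDUU: Ā=55.5809, payoff=0.0000, prob=0.040345
DDDUUU: Ā=28.2144, payoff=2.4356, prob=0.011837
UDDUUU: Ā=39.4395, payoff=0.0000, prob=0.021854
DUDUUU: Ā=37.8978, payoff=0.0000, prob=0.021854
UUDUUU: Ā=52.9754, payoff=0.0000, prob=0.040345
DDUUUU: Ā=36.4641, payoff=0.0000, prob=0.021854
UDUUUU: Ā=50.9713, payoff=0.0000, prob=0.040345
DUUUUU: Ā=49.4296, payoff=0.0000, prob=0.040345
UUUUUU: Ā=69.0952, payoff=0.0000, prob=0.074483
Price = Σ prob·payoff / R^6 = 0.428316 / 2.565164 = 0.1670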